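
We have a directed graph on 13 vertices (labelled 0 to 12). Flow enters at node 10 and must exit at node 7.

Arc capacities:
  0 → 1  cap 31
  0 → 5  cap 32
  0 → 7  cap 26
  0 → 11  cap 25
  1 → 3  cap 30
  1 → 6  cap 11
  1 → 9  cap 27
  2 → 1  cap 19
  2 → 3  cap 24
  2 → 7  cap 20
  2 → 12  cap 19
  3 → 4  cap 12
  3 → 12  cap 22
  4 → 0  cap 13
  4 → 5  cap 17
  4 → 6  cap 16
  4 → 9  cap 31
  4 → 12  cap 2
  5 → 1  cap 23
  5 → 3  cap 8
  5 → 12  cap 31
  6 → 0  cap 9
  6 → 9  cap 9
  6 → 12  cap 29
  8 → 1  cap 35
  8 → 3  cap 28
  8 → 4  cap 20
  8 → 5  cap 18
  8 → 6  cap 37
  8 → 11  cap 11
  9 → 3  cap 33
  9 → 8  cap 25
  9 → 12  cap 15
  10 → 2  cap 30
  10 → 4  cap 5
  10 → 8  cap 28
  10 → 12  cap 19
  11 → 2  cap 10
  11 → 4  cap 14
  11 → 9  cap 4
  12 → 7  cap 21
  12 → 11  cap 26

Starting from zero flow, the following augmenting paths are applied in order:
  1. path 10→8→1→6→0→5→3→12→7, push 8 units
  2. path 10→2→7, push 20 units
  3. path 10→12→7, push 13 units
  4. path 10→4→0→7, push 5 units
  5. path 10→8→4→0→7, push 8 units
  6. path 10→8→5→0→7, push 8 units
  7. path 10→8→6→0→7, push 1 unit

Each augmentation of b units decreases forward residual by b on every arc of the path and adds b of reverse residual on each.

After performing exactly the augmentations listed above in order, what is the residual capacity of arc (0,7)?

after path 1 (10→8→1→6→0→5→3→12→7, push 8): res(0,7)=26
after path 2 (10→2→7, push 20): res(0,7)=26
after path 3 (10→12→7, push 13): res(0,7)=26
after path 4 (10→4→0→7, push 5): res(0,7)=21
after path 5 (10→8→4→0→7, push 8): res(0,7)=13
after path 6 (10→8→5→0→7, push 8): res(0,7)=5
after path 7 (10→8→6→0→7, push 1): res(0,7)=4

Residual capacity of (0,7): 4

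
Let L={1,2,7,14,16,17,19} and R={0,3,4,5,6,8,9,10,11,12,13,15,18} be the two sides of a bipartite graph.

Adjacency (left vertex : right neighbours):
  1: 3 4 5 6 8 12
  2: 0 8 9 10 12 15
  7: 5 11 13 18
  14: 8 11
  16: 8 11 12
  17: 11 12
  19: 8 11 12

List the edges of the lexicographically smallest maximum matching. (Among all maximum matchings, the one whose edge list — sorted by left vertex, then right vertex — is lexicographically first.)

|M| = 6 (so the lex-smallest maximum matching has 6 edges)
process left vertices in ascending order; for each, take the smallest-labelled available neighbour that still permits 6 edges overall, or leave it unmatched if none does
lex-smallest matching: {1-3, 2-0, 7-5, 14-8, 16-11, 17-12}

Lex-smallest maximum matching: {(1,3), (2,0), (7,5), (14,8), (16,11), (17,12)}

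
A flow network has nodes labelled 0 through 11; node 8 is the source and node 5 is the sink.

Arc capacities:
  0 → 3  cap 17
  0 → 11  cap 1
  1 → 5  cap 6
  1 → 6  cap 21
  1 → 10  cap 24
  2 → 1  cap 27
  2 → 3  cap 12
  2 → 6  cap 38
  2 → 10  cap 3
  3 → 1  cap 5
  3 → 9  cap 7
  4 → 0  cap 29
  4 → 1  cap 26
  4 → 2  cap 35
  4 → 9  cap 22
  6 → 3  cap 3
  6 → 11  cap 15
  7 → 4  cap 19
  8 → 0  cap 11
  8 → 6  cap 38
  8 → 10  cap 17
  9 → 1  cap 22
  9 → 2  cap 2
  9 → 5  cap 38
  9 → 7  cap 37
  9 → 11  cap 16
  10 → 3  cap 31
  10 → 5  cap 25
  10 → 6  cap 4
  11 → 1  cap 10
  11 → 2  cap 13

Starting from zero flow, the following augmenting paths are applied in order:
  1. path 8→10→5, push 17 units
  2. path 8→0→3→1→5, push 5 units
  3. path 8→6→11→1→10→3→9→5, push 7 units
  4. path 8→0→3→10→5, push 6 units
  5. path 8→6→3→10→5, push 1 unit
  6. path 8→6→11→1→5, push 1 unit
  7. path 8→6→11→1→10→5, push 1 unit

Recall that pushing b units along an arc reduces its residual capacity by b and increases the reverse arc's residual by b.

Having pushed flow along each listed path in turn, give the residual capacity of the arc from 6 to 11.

Residual capacity of (6,11): 6

after path 1 (8→10→5, push 17): res(6,11)=15
after path 2 (8→0→3→1→5, push 5): res(6,11)=15
after path 3 (8→6→11→1→10→3→9→5, push 7): res(6,11)=8
after path 4 (8→0→3→10→5, push 6): res(6,11)=8
after path 5 (8→6→3→10→5, push 1): res(6,11)=8
after path 6 (8→6→11→1→5, push 1): res(6,11)=7
after path 7 (8→6→11→1→10→5, push 1): res(6,11)=6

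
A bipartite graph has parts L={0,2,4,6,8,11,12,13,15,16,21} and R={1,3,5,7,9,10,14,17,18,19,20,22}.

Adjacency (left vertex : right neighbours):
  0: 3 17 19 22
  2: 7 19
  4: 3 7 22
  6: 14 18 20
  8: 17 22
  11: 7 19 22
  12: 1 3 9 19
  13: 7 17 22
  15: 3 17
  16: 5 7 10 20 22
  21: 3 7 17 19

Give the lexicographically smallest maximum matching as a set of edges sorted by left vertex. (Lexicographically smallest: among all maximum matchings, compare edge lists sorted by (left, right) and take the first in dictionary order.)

|M| = 8 (so the lex-smallest maximum matching has 8 edges)
process left vertices in ascending order; for each, take the smallest-labelled available neighbour that still permits 8 edges overall, or leave it unmatched if none does
lex-smallest matching: {0-3, 2-7, 4-22, 6-14, 8-17, 11-19, 12-1, 16-5}

Lex-smallest maximum matching: {(0,3), (2,7), (4,22), (6,14), (8,17), (11,19), (12,1), (16,5)}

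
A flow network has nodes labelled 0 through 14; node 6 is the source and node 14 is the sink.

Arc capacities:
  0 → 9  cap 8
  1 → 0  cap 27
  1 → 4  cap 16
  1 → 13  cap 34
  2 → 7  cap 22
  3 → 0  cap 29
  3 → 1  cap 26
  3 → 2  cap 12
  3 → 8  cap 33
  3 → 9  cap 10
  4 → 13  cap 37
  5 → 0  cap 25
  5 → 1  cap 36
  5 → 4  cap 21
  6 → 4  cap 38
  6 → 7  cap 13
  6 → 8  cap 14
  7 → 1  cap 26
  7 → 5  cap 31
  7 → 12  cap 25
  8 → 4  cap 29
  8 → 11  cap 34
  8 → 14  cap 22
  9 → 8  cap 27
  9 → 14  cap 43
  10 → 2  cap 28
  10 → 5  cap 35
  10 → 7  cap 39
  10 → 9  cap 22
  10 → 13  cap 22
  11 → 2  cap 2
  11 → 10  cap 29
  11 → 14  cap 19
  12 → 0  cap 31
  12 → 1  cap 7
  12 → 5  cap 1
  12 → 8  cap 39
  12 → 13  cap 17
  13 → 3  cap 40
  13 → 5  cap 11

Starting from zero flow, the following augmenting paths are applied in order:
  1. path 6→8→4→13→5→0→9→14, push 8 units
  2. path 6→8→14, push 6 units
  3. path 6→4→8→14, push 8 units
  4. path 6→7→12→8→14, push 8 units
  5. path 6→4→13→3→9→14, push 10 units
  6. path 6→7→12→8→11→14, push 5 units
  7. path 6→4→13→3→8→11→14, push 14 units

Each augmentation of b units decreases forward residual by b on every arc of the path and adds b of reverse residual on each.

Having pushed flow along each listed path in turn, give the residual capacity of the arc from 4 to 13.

Residual capacity of (4,13): 5

after path 1 (6→8→4→13→5→0→9→14, push 8): res(4,13)=29
after path 2 (6→8→14, push 6): res(4,13)=29
after path 3 (6→4→8→14, push 8): res(4,13)=29
after path 4 (6→7→12→8→14, push 8): res(4,13)=29
after path 5 (6→4→13→3→9→14, push 10): res(4,13)=19
after path 6 (6→7→12→8→11→14, push 5): res(4,13)=19
after path 7 (6→4→13→3→8→11→14, push 14): res(4,13)=5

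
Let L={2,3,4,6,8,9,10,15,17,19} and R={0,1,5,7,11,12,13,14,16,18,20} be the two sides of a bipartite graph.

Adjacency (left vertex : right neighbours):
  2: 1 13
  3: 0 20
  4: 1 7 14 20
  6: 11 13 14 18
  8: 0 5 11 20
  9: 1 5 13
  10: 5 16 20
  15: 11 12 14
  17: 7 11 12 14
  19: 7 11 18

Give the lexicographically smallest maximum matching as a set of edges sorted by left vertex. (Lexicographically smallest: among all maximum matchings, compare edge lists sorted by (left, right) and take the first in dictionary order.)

|M| = 10 (so the lex-smallest maximum matching has 10 edges)
process left vertices in ascending order; for each, take the smallest-labelled available neighbour that still permits 10 edges overall, or leave it unmatched if none does
lex-smallest matching: {2-1, 3-0, 4-7, 6-11, 8-5, 9-13, 10-16, 15-12, 17-14, 19-18}

Lex-smallest maximum matching: {(2,1), (3,0), (4,7), (6,11), (8,5), (9,13), (10,16), (15,12), (17,14), (19,18)}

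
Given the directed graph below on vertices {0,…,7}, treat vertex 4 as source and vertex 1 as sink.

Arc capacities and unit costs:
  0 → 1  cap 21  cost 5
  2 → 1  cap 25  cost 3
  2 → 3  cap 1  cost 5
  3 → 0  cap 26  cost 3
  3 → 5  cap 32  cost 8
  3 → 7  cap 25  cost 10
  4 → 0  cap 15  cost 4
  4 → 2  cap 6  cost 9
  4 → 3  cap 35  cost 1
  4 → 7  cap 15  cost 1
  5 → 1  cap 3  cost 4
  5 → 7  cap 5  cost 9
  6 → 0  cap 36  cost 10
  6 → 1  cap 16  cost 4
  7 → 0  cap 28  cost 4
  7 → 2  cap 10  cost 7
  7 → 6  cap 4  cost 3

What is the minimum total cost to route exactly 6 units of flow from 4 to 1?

Minimum cost for 6 units: 50

shortest-cost path #1: 4→7→6→1 push 4 @ unit cost 8 (adds 32)
shortest-cost path #2: 4→0→1 push 2 @ unit cost 9 (adds 18)
total cost = 50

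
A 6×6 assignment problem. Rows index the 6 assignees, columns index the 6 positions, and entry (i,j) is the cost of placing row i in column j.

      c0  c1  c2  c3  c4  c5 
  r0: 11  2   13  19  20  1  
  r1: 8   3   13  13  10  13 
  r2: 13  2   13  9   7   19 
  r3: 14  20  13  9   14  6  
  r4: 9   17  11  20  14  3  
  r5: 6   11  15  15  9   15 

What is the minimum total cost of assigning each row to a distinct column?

Minimum assignment cost: 37

optimal assignment: row0→col5 (cost 1), row1→col1 (cost 3), row2→col4 (cost 7), row3→col3 (cost 9), row4→col2 (cost 11), row5→col0 (cost 6)
total = 1 + 3 + 7 + 9 + 11 + 6 = 37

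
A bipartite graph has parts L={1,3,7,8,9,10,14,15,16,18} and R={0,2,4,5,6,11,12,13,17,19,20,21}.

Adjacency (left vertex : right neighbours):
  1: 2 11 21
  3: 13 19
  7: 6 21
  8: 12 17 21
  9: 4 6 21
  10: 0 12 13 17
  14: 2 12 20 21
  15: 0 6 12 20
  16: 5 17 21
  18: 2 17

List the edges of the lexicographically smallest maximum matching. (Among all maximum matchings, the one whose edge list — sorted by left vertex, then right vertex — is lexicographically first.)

|M| = 10 (so the lex-smallest maximum matching has 10 edges)
process left vertices in ascending order; for each, take the smallest-labelled available neighbour that still permits 10 edges overall, or leave it unmatched if none does
lex-smallest matching: {1-2, 3-13, 7-6, 8-12, 9-4, 10-0, 14-21, 15-20, 16-5, 18-17}

Lex-smallest maximum matching: {(1,2), (3,13), (7,6), (8,12), (9,4), (10,0), (14,21), (15,20), (16,5), (18,17)}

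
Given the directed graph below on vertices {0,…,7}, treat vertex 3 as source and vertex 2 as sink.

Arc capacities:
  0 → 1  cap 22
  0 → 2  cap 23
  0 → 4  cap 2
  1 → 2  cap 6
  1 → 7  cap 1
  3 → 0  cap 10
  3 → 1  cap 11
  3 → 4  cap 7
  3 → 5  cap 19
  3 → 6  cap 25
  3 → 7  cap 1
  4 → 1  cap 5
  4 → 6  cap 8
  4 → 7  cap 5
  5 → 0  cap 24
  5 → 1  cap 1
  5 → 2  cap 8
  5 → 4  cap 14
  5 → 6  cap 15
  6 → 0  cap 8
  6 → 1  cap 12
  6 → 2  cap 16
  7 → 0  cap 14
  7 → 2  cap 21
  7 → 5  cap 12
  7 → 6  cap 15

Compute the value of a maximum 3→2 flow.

Maximum flow value: 60

augment #1: 3→0→2 bottleneck 10, total now 10
augment #2: 3→1→2 bottleneck 6, total now 16
augment #3: 3→5→2 bottleneck 8, total now 24
augment #4: 3→6→2 bottleneck 16, total now 40
augment #5: 3→7→2 bottleneck 1, total now 41
augment #6: 3→1→7→2 bottleneck 1, total now 42
augment #7: 3→4→7→2 bottleneck 5, total now 47
augment #8: 3→5→0→2 bottleneck 11, total now 58
augment #9: 3→6→0→2 bottleneck 2, total now 60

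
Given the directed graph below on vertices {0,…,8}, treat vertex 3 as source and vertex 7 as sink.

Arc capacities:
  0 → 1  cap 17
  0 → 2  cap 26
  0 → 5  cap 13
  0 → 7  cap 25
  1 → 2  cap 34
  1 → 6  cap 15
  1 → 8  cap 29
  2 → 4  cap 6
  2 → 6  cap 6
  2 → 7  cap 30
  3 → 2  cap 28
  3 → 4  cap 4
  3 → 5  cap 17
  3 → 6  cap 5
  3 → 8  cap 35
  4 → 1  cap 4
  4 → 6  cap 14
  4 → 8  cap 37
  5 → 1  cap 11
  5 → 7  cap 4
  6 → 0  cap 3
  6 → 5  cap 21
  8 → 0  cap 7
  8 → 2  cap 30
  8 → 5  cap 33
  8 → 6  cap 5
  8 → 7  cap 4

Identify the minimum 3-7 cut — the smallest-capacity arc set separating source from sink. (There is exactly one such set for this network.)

Min-cut arcs: {(2,7), (5,7), (6,0), (8,0), (8,7)} (total capacity 48)

augment #1: 3→2→7 push 28
augment #2: 3→5→7 push 4
augment #3: 3→8→7 push 4
augment #4: 3→6→0→7 push 3
augment #5: 3→8→0→7 push 7
augment #6: 3→8→2→7 push 2
max flow = 48; residual-reachable set from 3 gives S-side
cut edges (S→T): {(2,7), (5,7), (6,0), (8,0), (8,7)} total cap 48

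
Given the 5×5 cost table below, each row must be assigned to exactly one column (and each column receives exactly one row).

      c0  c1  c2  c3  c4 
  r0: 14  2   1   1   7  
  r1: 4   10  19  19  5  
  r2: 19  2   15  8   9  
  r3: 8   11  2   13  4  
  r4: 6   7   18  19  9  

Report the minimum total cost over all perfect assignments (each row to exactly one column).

optimal assignment: row0→col3 (cost 1), row1→col4 (cost 5), row2→col1 (cost 2), row3→col2 (cost 2), row4→col0 (cost 6)
total = 1 + 5 + 2 + 2 + 6 = 16

Minimum assignment cost: 16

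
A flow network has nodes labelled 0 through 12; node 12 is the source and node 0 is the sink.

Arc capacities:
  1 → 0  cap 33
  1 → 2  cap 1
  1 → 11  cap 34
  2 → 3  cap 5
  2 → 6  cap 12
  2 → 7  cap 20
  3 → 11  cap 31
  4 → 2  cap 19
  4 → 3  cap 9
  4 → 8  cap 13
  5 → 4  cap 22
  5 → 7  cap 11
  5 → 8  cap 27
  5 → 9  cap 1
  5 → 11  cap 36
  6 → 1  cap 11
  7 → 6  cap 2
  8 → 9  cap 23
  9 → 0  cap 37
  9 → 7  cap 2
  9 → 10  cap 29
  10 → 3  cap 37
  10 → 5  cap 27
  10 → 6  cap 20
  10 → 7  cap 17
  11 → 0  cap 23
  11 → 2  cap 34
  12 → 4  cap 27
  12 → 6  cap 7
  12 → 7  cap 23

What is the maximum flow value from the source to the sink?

augment #1: 12→6→1→0 bottleneck 7, total now 7
augment #2: 12→4→3→11→0 bottleneck 9, total now 16
augment #3: 12→4→8→9→0 bottleneck 13, total now 29
augment #4: 12→7→6→1→0 bottleneck 2, total now 31
augment #5: 12→4→2→3→11→0 bottleneck 5, total now 36

Maximum flow value: 36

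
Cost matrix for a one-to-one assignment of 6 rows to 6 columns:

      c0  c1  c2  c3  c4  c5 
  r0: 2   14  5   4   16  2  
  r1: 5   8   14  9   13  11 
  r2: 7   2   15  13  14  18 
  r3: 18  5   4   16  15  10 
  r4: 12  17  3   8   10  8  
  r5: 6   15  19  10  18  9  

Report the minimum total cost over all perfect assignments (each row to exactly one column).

Minimum assignment cost: 33

one of 2 optimal assignments: row0→col5 (cost 2), row1→col0 (cost 5), row2→col1 (cost 2), row3→col2 (cost 4), row4→col4 (cost 10), row5→col3 (cost 10)
total = 2 + 5 + 2 + 4 + 10 + 10 = 33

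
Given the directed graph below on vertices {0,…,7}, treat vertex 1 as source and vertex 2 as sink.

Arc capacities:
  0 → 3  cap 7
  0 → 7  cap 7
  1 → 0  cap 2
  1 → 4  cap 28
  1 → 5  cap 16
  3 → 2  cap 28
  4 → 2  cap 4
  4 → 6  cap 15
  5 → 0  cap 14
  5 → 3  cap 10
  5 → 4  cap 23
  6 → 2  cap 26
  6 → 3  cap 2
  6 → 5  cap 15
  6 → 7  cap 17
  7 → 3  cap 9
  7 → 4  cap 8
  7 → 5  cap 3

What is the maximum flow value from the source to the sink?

Maximum flow value: 37

augment #1: 1→4→2 bottleneck 4, total now 4
augment #2: 1→0→3→2 bottleneck 2, total now 6
augment #3: 1→4→6→2 bottleneck 15, total now 21
augment #4: 1→5→3→2 bottleneck 10, total now 31
augment #5: 1→5→0→3→2 bottleneck 5, total now 36
augment #6: 1→5→0→7→3→2 bottleneck 1, total now 37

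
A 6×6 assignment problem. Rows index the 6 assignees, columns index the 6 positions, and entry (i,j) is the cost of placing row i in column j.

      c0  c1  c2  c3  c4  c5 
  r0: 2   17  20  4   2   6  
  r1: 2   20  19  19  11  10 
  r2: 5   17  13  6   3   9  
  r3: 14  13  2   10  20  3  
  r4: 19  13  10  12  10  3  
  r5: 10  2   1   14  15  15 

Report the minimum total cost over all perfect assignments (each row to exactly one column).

Minimum assignment cost: 16

optimal assignment: row0→col3 (cost 4), row1→col0 (cost 2), row2→col4 (cost 3), row3→col2 (cost 2), row4→col5 (cost 3), row5→col1 (cost 2)
total = 4 + 2 + 3 + 2 + 3 + 2 = 16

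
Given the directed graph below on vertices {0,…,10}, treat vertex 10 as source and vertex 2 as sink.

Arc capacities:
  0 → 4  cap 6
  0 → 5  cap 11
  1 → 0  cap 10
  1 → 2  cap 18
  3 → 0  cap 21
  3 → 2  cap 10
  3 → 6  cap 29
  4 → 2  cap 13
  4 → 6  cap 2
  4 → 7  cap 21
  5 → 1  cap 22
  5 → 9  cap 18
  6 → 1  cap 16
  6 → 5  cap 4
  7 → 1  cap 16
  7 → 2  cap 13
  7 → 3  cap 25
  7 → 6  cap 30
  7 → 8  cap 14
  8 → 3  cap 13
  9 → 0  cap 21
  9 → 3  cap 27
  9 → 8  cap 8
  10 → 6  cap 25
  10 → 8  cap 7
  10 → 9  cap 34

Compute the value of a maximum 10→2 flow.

augment #1: 10→6→1→2 bottleneck 16, total now 16
augment #2: 10→8→3→2 bottleneck 7, total now 23
augment #3: 10→9→3→2 bottleneck 3, total now 26
augment #4: 10→6→5→1→2 bottleneck 2, total now 28
augment #5: 10→9→0→4→2 bottleneck 6, total now 34

Maximum flow value: 34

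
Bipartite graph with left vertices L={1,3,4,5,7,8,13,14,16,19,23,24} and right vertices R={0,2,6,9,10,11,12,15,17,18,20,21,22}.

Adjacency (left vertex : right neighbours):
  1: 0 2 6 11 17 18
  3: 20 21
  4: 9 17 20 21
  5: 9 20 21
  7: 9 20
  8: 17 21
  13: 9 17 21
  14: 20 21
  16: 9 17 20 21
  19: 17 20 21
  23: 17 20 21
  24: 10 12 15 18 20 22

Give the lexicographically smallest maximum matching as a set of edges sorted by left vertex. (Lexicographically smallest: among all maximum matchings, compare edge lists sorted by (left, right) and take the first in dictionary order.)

Lex-smallest maximum matching: {(1,0), (3,20), (4,9), (5,21), (8,17), (24,10)}

|M| = 6 (so the lex-smallest maximum matching has 6 edges)
process left vertices in ascending order; for each, take the smallest-labelled available neighbour that still permits 6 edges overall, or leave it unmatched if none does
lex-smallest matching: {1-0, 3-20, 4-9, 5-21, 8-17, 24-10}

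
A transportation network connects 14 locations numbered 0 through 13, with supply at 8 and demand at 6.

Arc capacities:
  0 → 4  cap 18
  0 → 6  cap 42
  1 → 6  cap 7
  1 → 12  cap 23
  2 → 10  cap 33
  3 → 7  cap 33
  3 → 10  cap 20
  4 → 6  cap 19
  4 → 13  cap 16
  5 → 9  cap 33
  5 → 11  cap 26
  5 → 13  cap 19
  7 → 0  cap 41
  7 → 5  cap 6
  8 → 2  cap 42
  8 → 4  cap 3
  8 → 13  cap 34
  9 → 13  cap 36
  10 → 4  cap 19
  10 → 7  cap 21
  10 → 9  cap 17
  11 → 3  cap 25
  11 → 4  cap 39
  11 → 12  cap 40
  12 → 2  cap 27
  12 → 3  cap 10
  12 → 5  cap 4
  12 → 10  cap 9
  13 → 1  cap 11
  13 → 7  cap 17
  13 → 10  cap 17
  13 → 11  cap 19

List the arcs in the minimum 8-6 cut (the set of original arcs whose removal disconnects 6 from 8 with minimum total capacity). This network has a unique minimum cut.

augment #1: 8→4→6 push 3
augment #2: 8→13→1→6 push 7
augment #3: 8→2→10→4→6 push 16
augment #4: 8→13→7→0→6 push 17
augment #5: 8→2→10→7→0→6 push 17
augment #6: 8→13→10→7→0→6 push 4
augment #7: 8→13→11→3→7→0→6 push 3
max flow = 67; residual-reachable set from 8 gives S-side
cut edges (S→T): {(1,6), (4,6), (7,0)} total cap 67

Min-cut arcs: {(1,6), (4,6), (7,0)} (total capacity 67)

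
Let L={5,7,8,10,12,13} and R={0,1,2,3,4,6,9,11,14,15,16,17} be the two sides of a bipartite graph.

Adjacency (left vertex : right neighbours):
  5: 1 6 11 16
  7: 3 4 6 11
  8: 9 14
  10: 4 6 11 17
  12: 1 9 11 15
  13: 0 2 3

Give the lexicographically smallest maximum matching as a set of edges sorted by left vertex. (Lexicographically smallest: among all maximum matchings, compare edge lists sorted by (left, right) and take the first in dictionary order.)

|M| = 6 (so the lex-smallest maximum matching has 6 edges)
process left vertices in ascending order; for each, take the smallest-labelled available neighbour that still permits 6 edges overall, or leave it unmatched if none does
lex-smallest matching: {5-1, 7-3, 8-9, 10-4, 12-11, 13-0}

Lex-smallest maximum matching: {(5,1), (7,3), (8,9), (10,4), (12,11), (13,0)}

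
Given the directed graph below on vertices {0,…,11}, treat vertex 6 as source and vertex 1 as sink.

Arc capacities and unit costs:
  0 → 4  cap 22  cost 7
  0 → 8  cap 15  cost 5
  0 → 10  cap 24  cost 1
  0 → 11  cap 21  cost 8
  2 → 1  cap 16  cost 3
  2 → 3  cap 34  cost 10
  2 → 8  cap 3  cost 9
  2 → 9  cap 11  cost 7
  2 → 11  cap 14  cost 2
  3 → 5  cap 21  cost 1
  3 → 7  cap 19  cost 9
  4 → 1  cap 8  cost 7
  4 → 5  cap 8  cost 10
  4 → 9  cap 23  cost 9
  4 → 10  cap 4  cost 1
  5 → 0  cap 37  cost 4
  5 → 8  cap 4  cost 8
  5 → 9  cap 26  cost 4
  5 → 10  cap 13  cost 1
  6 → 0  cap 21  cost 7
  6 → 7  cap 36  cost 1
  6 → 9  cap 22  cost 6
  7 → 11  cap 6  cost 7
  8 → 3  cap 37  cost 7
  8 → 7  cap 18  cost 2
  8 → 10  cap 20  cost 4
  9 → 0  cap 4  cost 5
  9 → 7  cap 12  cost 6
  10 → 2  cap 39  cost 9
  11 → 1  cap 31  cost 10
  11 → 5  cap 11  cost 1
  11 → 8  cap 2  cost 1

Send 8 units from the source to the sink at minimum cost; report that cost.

Minimum cost for 8 units: 148

shortest-cost path #1: 6→7→11→1 push 6 @ unit cost 18 (adds 108)
shortest-cost path #2: 6→0→10→2→1 push 2 @ unit cost 20 (adds 40)
total cost = 148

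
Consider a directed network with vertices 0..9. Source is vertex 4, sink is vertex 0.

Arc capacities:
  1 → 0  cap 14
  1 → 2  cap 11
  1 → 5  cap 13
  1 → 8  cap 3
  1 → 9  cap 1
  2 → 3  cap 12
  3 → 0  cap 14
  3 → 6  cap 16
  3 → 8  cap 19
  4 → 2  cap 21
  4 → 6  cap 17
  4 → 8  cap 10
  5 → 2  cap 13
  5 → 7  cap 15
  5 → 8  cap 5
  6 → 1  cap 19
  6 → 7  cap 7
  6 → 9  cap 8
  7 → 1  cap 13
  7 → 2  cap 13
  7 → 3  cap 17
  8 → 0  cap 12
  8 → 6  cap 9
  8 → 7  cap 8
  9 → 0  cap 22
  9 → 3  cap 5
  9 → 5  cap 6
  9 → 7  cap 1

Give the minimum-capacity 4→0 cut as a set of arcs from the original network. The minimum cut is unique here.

augment #1: 4→8→0 push 10
augment #2: 4→2→3→0 push 12
augment #3: 4→6→1→0 push 14
augment #4: 4→6→9→0 push 3
max flow = 39; residual-reachable set from 4 gives S-side
cut edges (S→T): {(2,3), (4,6), (4,8)} total cap 39

Min-cut arcs: {(2,3), (4,6), (4,8)} (total capacity 39)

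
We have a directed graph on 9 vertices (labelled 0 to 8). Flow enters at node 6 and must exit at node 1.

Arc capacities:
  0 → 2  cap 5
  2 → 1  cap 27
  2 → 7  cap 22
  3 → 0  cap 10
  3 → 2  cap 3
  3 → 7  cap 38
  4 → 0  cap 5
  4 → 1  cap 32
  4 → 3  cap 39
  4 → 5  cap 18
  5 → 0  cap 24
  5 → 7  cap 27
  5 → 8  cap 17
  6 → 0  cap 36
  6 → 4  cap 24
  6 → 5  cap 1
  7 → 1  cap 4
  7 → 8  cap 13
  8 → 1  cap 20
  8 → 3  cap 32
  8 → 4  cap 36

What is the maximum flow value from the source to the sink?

Maximum flow value: 30

augment #1: 6→4→1 bottleneck 24, total now 24
augment #2: 6→0→2→1 bottleneck 5, total now 29
augment #3: 6→5→7→1 bottleneck 1, total now 30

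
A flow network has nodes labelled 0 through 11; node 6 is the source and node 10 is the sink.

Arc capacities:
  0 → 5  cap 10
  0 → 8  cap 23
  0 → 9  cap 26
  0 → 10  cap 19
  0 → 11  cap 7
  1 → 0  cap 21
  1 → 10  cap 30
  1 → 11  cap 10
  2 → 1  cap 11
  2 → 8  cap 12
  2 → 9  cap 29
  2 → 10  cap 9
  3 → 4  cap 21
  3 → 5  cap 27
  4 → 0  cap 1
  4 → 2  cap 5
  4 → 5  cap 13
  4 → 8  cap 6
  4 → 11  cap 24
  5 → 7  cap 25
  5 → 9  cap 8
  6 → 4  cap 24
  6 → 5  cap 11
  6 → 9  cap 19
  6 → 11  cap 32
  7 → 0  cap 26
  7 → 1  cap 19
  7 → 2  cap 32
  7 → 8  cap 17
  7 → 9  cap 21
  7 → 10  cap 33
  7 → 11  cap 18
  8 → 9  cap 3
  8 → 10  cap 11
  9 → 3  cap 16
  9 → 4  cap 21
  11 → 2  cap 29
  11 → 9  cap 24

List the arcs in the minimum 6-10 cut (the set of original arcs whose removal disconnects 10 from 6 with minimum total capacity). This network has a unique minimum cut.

augment #1: 6→4→0→10 push 1
augment #2: 6→4→2→10 push 5
augment #3: 6→4→8→10 push 6
augment #4: 6→5→7→10 push 11
augment #5: 6→11→2→10 push 4
augment #6: 6→4→5→7→10 push 12
augment #7: 6→11→2→1→10 push 11
augment #8: 6→11→2→8→10 push 5
augment #9: 6→9→3→5→7→10 push 2
max flow = 57; residual-reachable set from 6 gives S-side
cut edges (S→T): {(2,1), (2,10), (4,0), (5,7), (8,10)} total cap 57

Min-cut arcs: {(2,1), (2,10), (4,0), (5,7), (8,10)} (total capacity 57)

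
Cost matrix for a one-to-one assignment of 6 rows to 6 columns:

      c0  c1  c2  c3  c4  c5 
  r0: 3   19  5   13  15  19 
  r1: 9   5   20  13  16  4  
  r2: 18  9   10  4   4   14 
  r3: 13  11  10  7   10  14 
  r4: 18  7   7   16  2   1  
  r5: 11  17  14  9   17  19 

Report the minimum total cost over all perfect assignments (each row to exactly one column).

Minimum assignment cost: 32

optimal assignment: row0→col0 (cost 3), row1→col1 (cost 5), row2→col4 (cost 4), row3→col2 (cost 10), row4→col5 (cost 1), row5→col3 (cost 9)
total = 3 + 5 + 4 + 10 + 1 + 9 = 32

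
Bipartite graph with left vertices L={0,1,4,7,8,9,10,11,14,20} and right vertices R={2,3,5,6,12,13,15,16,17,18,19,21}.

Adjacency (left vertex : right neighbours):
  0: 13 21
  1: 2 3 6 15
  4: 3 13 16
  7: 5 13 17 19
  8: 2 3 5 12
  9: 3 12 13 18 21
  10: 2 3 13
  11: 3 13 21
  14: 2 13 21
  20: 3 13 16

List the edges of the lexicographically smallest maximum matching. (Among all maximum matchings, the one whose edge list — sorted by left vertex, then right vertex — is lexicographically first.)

Lex-smallest maximum matching: {(0,13), (1,6), (4,3), (7,5), (8,12), (9,18), (10,2), (11,21), (20,16)}

|M| = 9 (so the lex-smallest maximum matching has 9 edges)
process left vertices in ascending order; for each, take the smallest-labelled available neighbour that still permits 9 edges overall, or leave it unmatched if none does
lex-smallest matching: {0-13, 1-6, 4-3, 7-5, 8-12, 9-18, 10-2, 11-21, 20-16}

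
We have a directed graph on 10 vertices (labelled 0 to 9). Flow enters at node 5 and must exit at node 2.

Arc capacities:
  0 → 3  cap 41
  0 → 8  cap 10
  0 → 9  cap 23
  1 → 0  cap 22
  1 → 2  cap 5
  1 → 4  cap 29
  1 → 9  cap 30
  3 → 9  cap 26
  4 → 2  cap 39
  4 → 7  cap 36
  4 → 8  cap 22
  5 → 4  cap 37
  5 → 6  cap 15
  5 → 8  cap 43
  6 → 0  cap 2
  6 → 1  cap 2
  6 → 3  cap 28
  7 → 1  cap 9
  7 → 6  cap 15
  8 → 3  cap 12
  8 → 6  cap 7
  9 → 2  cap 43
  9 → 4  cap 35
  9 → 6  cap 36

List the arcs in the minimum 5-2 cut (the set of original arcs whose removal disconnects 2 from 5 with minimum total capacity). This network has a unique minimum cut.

Min-cut arcs: {(3,9), (5,4), (6,0), (6,1)} (total capacity 67)

augment #1: 5→4→2 push 37
augment #2: 5→6→1→2 push 2
augment #3: 5→6→0→9→2 push 2
augment #4: 5→6→3→9→2 push 11
augment #5: 5→8→3→9→2 push 12
augment #6: 5→8→6→3→9→2 push 3
max flow = 67; residual-reachable set from 5 gives S-side
cut edges (S→T): {(3,9), (5,4), (6,0), (6,1)} total cap 67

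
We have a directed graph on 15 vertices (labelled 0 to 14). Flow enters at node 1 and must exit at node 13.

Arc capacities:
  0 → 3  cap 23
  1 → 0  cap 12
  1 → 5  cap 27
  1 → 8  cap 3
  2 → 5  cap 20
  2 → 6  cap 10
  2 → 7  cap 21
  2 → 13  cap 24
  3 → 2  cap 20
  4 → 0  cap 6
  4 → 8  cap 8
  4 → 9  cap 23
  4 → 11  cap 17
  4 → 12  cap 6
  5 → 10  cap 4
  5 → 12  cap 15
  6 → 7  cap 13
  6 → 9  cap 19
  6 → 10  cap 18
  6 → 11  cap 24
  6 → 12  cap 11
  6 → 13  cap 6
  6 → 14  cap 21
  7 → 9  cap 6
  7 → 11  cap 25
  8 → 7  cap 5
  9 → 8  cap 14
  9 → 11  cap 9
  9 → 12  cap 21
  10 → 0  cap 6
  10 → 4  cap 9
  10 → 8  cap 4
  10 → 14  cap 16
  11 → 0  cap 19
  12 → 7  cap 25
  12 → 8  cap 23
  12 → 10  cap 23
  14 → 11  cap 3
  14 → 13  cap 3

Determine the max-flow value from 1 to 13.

augment #1: 1→0→3→2→13 bottleneck 12, total now 12
augment #2: 1→5→10→14→13 bottleneck 3, total now 15
augment #3: 1→5→10→0→3→2→13 bottleneck 1, total now 16
augment #4: 1→5→12→10→0→3→2→13 bottleneck 5, total now 21
augment #5: 1→8→7→11→0→3→2→13 bottleneck 2, total now 23

Maximum flow value: 23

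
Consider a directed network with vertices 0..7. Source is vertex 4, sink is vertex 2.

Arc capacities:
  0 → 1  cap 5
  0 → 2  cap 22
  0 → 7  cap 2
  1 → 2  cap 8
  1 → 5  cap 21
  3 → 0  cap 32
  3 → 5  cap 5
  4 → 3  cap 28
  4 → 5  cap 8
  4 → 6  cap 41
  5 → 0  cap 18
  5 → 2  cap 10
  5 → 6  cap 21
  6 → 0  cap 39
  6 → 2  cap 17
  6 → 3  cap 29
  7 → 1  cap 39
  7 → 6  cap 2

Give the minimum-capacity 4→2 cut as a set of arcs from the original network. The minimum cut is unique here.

Min-cut arcs: {(0,1), (0,2), (0,7), (5,2), (6,2)} (total capacity 56)

augment #1: 4→5→2 push 8
augment #2: 4→6→2 push 17
augment #3: 4→3→0→2 push 22
augment #4: 4→3→5→2 push 2
augment #5: 4→3→0→1→2 push 4
augment #6: 4→6→0→1→2 push 1
augment #7: 4→6→0→7→1→2 push 2
max flow = 56; residual-reachable set from 4 gives S-side
cut edges (S→T): {(0,1), (0,2), (0,7), (5,2), (6,2)} total cap 56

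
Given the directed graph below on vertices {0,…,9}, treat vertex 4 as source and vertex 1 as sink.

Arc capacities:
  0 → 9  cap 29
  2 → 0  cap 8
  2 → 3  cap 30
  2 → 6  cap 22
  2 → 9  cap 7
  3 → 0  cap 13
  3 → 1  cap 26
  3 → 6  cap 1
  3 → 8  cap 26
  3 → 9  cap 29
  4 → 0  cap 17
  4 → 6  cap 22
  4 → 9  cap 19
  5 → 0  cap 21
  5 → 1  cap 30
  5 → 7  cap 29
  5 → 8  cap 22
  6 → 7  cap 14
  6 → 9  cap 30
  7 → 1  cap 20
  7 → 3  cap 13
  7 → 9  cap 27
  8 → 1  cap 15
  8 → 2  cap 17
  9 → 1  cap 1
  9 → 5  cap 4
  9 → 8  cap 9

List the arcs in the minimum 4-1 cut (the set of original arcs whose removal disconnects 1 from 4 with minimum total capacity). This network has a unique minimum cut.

Min-cut arcs: {(6,7), (9,1), (9,5), (9,8)} (total capacity 28)

augment #1: 4→9→1 push 1
augment #2: 4→6→7→1 push 14
augment #3: 4→9→5→1 push 4
augment #4: 4→9→8→1 push 9
max flow = 28; residual-reachable set from 4 gives S-side
cut edges (S→T): {(6,7), (9,1), (9,5), (9,8)} total cap 28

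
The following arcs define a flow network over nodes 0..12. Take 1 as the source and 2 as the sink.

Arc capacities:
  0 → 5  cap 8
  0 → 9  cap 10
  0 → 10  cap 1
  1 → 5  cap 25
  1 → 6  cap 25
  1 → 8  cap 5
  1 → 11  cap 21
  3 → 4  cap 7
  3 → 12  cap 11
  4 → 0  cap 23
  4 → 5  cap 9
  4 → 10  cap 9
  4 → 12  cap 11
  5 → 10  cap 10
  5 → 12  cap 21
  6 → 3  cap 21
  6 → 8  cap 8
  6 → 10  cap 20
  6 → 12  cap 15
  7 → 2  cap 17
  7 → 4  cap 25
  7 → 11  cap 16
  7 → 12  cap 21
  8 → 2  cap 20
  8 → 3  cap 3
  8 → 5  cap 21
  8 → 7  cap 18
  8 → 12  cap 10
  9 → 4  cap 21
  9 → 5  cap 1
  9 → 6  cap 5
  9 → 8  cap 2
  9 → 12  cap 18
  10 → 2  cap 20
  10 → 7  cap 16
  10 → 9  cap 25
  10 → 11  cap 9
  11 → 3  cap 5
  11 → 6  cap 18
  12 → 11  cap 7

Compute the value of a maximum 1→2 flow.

augment #1: 1→8→2 bottleneck 5, total now 5
augment #2: 1→5→10→2 bottleneck 10, total now 15
augment #3: 1→6→8→2 bottleneck 8, total now 23
augment #4: 1→6→10→2 bottleneck 10, total now 33
augment #5: 1→6→10→7→2 bottleneck 7, total now 40
augment #6: 1→11→6→10→7→2 bottleneck 3, total now 43
augment #7: 1→11→3→4→10→7→2 bottleneck 5, total now 48
augment #8: 1→11→6→3→4→10→7→2 bottleneck 1, total now 49
augment #9: 1→11→6→3→4→0→9→8→2 bottleneck 1, total now 50

Maximum flow value: 50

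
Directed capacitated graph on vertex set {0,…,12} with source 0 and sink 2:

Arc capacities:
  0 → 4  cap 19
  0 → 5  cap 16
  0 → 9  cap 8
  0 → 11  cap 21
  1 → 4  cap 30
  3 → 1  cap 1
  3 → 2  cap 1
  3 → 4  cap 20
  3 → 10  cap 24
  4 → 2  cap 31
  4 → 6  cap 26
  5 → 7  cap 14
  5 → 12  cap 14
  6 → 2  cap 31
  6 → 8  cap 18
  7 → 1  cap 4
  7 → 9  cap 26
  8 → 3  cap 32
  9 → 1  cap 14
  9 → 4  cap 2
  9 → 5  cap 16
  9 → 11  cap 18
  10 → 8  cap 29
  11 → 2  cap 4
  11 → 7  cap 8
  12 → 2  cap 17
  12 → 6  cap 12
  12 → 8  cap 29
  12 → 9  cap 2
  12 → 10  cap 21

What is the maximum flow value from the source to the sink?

Maximum flow value: 55

augment #1: 0→4→2 bottleneck 19, total now 19
augment #2: 0→11→2 bottleneck 4, total now 23
augment #3: 0→5→12→2 bottleneck 14, total now 37
augment #4: 0→9→4→2 bottleneck 2, total now 39
augment #5: 0→9→1→4→2 bottleneck 6, total now 45
augment #6: 0→5→7→1→4→2 bottleneck 2, total now 47
augment #7: 0→11→7→1→4→2 bottleneck 2, total now 49
augment #8: 0→11→7→9→1→4→6→2 bottleneck 6, total now 55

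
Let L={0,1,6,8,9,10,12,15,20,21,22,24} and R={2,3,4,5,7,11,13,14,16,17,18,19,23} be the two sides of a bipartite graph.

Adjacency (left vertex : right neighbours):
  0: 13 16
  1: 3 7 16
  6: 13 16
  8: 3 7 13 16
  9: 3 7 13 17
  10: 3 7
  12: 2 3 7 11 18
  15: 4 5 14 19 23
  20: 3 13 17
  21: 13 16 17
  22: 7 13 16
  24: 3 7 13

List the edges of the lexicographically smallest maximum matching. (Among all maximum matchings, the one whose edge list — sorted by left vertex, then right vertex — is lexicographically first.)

|M| = 7 (so the lex-smallest maximum matching has 7 edges)
process left vertices in ascending order; for each, take the smallest-labelled available neighbour that still permits 7 edges overall, or leave it unmatched if none does
lex-smallest matching: {0-13, 1-3, 6-16, 8-7, 9-17, 12-2, 15-4}

Lex-smallest maximum matching: {(0,13), (1,3), (6,16), (8,7), (9,17), (12,2), (15,4)}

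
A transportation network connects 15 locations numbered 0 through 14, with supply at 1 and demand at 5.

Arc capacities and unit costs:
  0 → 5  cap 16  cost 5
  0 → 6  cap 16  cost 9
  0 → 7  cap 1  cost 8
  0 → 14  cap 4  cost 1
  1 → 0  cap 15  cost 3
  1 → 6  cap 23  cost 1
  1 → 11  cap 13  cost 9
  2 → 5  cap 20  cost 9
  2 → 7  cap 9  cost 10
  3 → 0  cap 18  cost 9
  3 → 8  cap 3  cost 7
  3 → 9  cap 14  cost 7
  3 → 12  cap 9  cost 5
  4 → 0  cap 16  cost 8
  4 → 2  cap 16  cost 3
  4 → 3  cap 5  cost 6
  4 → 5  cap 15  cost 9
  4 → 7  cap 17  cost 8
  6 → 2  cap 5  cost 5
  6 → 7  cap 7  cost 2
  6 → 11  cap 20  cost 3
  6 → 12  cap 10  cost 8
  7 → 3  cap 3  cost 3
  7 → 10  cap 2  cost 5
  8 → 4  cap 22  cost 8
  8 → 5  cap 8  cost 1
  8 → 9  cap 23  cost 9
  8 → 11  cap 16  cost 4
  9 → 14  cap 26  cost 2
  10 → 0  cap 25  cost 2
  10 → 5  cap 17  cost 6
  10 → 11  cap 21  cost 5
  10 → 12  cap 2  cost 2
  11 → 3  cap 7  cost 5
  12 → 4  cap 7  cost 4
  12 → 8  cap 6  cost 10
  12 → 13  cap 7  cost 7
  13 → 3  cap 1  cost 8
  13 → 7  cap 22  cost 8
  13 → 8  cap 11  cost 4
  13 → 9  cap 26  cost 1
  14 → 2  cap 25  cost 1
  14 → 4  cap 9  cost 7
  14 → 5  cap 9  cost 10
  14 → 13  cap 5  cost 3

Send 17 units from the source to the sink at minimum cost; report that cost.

shortest-cost path #1: 1→0→5 push 15 @ unit cost 8 (adds 120)
shortest-cost path #2: 1→6→7→10→5 push 2 @ unit cost 14 (adds 28)
total cost = 148

Minimum cost for 17 units: 148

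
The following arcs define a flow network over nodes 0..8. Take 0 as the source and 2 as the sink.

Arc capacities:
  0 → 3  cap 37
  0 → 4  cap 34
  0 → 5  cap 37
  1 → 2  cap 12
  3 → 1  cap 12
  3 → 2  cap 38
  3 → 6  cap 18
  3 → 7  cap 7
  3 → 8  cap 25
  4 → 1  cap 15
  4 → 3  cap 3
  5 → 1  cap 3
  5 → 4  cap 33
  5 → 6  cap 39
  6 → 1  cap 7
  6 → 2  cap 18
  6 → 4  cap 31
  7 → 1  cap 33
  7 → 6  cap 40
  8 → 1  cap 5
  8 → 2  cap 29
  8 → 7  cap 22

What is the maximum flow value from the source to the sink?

augment #1: 0→3→2 bottleneck 37, total now 37
augment #2: 0→4→1→2 bottleneck 12, total now 49
augment #3: 0→4→3→2 bottleneck 1, total now 50
augment #4: 0→5→6→2 bottleneck 18, total now 68
augment #5: 0→4→3→8→2 bottleneck 2, total now 70

Maximum flow value: 70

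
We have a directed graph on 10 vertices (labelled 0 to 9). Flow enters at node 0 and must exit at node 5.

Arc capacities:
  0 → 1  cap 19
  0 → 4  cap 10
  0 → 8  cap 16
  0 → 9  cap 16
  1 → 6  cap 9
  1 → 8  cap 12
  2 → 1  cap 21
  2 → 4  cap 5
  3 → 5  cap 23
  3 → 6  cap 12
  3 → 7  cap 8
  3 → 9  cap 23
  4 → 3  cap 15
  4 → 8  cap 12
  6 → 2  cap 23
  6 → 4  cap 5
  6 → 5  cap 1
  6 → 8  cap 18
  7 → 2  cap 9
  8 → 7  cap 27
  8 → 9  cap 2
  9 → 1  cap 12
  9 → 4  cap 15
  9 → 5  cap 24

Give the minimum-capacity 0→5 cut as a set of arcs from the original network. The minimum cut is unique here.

augment #1: 0→9→5 push 16
augment #2: 0→1→6→5 push 1
augment #3: 0→4→3→5 push 10
augment #4: 0→8→9→5 push 2
augment #5: 0→1→6→4→3→5 push 5
max flow = 34; residual-reachable set from 0 gives S-side
cut edges (S→T): {(0,9), (4,3), (6,5), (8,9)} total cap 34

Min-cut arcs: {(0,9), (4,3), (6,5), (8,9)} (total capacity 34)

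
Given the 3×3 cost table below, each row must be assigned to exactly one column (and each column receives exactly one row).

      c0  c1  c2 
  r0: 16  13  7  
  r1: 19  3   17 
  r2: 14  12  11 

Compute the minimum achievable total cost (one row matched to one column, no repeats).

Minimum assignment cost: 24

optimal assignment: row0→col2 (cost 7), row1→col1 (cost 3), row2→col0 (cost 14)
total = 7 + 3 + 14 = 24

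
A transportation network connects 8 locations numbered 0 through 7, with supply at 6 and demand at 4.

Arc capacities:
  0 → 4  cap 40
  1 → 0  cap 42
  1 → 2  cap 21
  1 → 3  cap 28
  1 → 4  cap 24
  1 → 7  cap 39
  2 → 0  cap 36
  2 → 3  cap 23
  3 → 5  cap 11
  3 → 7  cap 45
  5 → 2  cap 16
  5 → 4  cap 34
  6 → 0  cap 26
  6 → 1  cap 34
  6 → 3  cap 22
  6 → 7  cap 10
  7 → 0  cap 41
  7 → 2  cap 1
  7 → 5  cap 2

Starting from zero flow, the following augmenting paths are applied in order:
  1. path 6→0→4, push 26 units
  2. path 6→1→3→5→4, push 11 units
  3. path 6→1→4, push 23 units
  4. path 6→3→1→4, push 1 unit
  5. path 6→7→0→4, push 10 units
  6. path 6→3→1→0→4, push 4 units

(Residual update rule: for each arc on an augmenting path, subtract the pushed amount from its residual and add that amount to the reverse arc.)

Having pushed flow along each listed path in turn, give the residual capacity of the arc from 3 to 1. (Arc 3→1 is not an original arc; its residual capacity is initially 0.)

after path 1 (6→0→4, push 26): res(3,1)=0
after path 2 (6→1→3→5→4, push 11): res(3,1)=11
after path 3 (6→1→4, push 23): res(3,1)=11
after path 4 (6→3→1→4, push 1): res(3,1)=10
after path 5 (6→7→0→4, push 10): res(3,1)=10
after path 6 (6→3→1→0→4, push 4): res(3,1)=6

Residual capacity of (3,1): 6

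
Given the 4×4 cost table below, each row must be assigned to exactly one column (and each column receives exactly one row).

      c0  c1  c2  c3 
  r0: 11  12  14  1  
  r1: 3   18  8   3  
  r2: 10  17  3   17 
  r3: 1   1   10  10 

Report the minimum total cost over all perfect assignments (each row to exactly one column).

optimal assignment: row0→col3 (cost 1), row1→col0 (cost 3), row2→col2 (cost 3), row3→col1 (cost 1)
total = 1 + 3 + 3 + 1 = 8

Minimum assignment cost: 8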